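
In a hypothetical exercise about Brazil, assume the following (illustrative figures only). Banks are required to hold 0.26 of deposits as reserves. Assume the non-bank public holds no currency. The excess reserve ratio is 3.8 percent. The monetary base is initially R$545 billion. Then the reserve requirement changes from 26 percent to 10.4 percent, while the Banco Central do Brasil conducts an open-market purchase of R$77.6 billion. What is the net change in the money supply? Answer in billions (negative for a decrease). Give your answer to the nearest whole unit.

R$2556 billion

Before: m₁ = 1 / (0.26 + 0.038) ≈ 3.3557, MB₁ = 545, so M₁ = 3.3557 × 545 = 1828.8565 billion.
After: m₂ = 1 / (0.104 + 0.038) ≈ 7.0423, MB₂ = 545 + 77.6 = 622.6, so M₂ = 7.0423 × 622.6 ≈ 4384.536 billion.
ΔM = M₂ − M₁ = 4384.536 − 1828.8565 = 2555.6795 billion.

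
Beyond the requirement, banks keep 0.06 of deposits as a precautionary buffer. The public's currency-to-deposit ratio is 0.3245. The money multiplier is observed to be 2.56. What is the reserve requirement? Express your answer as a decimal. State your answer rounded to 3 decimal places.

0.133

Using m = 2.56. Since m = (1 + c)/(c + rr + e), the denominator satisfies c + rr + e = (1 + c)/m = (1 + 0.3245) / 2.56 ≈ 0.517383.
With c = 0.3245 and e = 0.06, the reserve requirement is 0.517383 − 0.3245 − 0.06 = 0.132883.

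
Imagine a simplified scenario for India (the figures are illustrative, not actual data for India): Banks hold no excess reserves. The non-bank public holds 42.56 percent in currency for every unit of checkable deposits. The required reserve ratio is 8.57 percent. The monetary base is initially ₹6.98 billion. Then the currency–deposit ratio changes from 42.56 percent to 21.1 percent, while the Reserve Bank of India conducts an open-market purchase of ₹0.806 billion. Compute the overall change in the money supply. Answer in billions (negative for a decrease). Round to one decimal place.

₹12.3 billion

Before: m₁ = (1 + 0.4256) / (0.0857 + 0.4256) ≈ 2.7882, MB₁ = 6.98, so M₁ = 2.7882 × 6.98 ≈ 19.4616 billion.
After: m₂ = (1 + 0.211) / (0.0857 + 0.211) ≈ 4.0816, MB₂ = 6.98 + 0.806 = 7.786, so M₂ = 4.0816 × 7.786 ≈ 31.7793 billion.
ΔM = M₂ − M₁ = 31.7793 − 19.4616 = 12.3177 billion.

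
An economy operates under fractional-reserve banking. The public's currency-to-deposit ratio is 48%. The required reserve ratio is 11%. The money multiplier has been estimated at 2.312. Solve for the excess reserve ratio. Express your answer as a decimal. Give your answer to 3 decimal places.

Using m = 2.312. Since m = (1 + c)/(c + rr + e), the denominator satisfies c + rr + e = (1 + c)/m = (1 + 0.48) / 2.312 ≈ 0.640138.
With c = 0.48 and rr = 0.11, the excess reserve ratio is 0.640138 − 0.48 − 0.11 = 0.050138.

0.050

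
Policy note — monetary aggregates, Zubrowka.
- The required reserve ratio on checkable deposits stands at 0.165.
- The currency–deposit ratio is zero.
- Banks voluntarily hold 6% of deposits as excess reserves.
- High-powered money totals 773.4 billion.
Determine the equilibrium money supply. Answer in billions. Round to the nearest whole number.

3437 billion

The money multiplier is m = 1 / (rr + e) = 1 / (0.165 + 0.06) ≈ 4.4444.
So M = m × MB = 4.4444 × 773.4 ≈ 3437.299 billion.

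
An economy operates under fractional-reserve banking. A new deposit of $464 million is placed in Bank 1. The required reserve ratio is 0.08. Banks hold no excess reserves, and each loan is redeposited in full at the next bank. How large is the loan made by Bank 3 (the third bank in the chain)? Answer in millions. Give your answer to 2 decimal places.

Each bank lends a fraction (1 − rr) = 0.9200 of the deposit it receives, so Bank 3 receives 464·0.9200^2 and lends 464·0.9200^3 ≈ 361.3112 million.

$361.31 million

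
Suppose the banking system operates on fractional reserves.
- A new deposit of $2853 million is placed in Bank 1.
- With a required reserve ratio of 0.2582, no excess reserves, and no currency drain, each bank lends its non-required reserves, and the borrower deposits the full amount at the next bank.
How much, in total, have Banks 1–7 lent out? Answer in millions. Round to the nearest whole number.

Bank i lends (1 − rr)^i of the original deposit: Bank 1 lends 2853·0.7418 = 2116.3554, Bank 2 lends 2853·0.7418² ≈ 1569.9124, and so on.
Summing a geometric series: total = 2853·[0.7418·(1 − 0.7418^7) / (1 − 0.7418)] ≈ 7183.5023 million.

$7184 million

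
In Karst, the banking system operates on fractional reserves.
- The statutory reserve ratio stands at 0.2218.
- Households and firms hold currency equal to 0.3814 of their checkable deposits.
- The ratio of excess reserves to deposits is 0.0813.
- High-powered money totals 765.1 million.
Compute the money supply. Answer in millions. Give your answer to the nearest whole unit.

1544 million

The money multiplier is m = (1 + c) / (rr + e + c) = (1 + 0.3814) / (0.2218 + 0.0813 + 0.3814) ≈ 2.0181.
So M = m × MB = 2.0181 × 765.1 ≈ 1544.0483 million.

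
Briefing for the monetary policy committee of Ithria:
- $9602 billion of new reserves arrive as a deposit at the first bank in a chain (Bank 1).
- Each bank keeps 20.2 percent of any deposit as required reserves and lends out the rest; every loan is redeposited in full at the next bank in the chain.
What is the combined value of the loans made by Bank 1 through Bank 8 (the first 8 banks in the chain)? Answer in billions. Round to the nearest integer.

$31695 billion

Bank i lends (1 − rr)^i of the original deposit: Bank 1 lends 9602·0.7980 = 7662.3960, Bank 2 lends 9602·0.7980² ≈ 6114.5920, and so on.
Summing a geometric series: total = 9602·[0.7980·(1 − 0.7980^8) / (1 − 0.7980)] ≈ 31694.7830 billion.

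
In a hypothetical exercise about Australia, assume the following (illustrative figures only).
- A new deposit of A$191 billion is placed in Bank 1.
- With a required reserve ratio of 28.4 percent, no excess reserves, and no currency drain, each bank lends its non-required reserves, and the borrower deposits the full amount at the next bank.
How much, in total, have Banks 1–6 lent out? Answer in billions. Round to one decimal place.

Bank i lends (1 − rr)^i of the original deposit: Bank 1 lends 191·0.7160 = 136.7560, Bank 2 lends 191·0.7160² ≈ 97.9173, and so on.
Summing a geometric series: total = 191·[0.7160·(1 − 0.7160^6) / (1 − 0.7160)] ≈ 416.6559 billion.

A$416.7 billion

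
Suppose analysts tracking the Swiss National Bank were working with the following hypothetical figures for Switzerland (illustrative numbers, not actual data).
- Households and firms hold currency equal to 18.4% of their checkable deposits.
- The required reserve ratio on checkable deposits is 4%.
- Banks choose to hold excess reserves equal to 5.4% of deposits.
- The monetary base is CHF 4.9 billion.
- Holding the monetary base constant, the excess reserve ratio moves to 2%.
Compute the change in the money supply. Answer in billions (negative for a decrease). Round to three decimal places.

Initially m₁ = (1 + 0.184) / (0.04 + 0.054 + 0.184) ≈ 4.25899, so M₁ = 4.25899 × 4.9 ≈ 20.8691 billion.
After the change m₂ = (1 + 0.184) / (0.04 + 0.02 + 0.184) ≈ 4.85246, so M₂ = 4.85246 × 4.9 ≈ 23.7771 billion.
ΔM = M₂ − M₁ = 23.7771 − 20.8691 = 2.908 billion.

CHF 2.908 billion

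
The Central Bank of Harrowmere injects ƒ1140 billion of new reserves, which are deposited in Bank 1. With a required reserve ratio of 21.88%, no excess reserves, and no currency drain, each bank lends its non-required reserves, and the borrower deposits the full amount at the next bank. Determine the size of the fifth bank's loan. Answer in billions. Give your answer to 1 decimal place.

ƒ331.7 billion

Each bank lends a fraction (1 − rr) = 0.7812 of the deposit it receives, so Bank 5 receives 1140·0.7812^4 and lends 1140·0.7812^5 ≈ 331.6775 billion.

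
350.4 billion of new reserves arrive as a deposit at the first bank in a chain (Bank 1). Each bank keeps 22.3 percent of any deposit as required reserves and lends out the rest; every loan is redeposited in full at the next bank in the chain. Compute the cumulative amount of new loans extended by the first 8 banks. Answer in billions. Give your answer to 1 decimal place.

1058.7 billion

Bank i lends (1 − rr)^i of the original deposit: Bank 1 lends 350.4·0.7770 = 272.2608, Bank 2 lends 350.4·0.7770² ≈ 211.5466, and so on.
Summing a geometric series: total = 350.4·[0.7770·(1 − 0.7770^8) / (1 − 0.7770)] ≈ 1058.7014 billion.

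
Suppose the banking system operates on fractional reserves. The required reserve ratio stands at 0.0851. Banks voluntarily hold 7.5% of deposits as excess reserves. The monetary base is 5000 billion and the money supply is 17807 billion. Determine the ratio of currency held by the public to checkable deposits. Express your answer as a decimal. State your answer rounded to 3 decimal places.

0.168

Using m = M/MB = 17807/5000 = 3.561400. From m = (1 + c)/(c + rr + e), rearranging gives 1 + c = m·(c + rr + e), so c·(1 − m) = m·(rr + e) − 1.
Hence c = [m·(rr + e) − 1]/(1 − m) = [3.561400 × (0.0851 + 0.075) − 1] / (1 − 3.561400) ≈ 0.167807.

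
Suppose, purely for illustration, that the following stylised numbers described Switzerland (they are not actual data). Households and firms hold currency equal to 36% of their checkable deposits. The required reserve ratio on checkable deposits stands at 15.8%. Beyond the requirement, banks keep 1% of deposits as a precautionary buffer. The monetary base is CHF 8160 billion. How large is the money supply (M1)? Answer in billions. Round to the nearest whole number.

The money multiplier is m = (1 + c) / (rr + e + c) = (1 + 0.36) / (0.158 + 0.01 + 0.36) ≈ 2.57576.
So M = m × MB = 2.57576 × 8160 = 21018.2016 billion.

CHF 21018 billion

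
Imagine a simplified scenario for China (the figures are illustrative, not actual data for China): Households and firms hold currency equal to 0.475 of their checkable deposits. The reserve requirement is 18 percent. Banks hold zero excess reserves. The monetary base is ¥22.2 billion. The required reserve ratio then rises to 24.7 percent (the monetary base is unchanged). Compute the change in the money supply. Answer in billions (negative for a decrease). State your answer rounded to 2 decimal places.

-4.64 billion

Initially m₁ = (1 + 0.475) / (0.18 + 0.475) ≈ 2.25191, so M₁ = 2.25191 × 22.2 ≈ 49.9924 billion.
After the change m₂ = (1 + 0.475) / (0.247 + 0.475) ≈ 2.04294, so M₂ = 2.04294 × 22.2 ≈ 45.3533 billion.
ΔM = M₂ − M₁ = 45.3533 − 49.9924 = -4.6391 billion.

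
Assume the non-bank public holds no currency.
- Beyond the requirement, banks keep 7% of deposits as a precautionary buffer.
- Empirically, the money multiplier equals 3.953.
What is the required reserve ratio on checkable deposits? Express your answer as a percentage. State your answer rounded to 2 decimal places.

Using m = 3.953. Since m = (1 + c)/(c + rr + e), the denominator satisfies c + rr + e = (1 + c)/m = (1 + 0) / 3.953 ≈ 0.252972.
With c = 0 and e = 0.07, the required reserve ratio on checkable deposits is 0.252972 − 0 − 0.07 = 0.182972.

18.30%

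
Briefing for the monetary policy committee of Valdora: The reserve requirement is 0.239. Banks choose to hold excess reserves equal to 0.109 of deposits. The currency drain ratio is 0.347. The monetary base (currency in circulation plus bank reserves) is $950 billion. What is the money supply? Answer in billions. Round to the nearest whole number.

$1841 billion

The money multiplier is m = (1 + c) / (rr + e + c) = (1 + 0.347) / (0.239 + 0.109 + 0.347) ≈ 1.9381.
So M = m × MB = 1.9381 × 950 = 1841.195 billion.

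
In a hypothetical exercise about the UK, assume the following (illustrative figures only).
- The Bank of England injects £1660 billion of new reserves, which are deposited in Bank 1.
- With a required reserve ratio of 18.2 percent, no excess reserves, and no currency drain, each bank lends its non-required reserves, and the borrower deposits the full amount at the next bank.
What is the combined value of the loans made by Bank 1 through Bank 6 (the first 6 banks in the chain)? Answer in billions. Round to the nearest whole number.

£5226 billion

Bank i lends (1 − rr)^i of the original deposit: Bank 1 lends 1660·0.8180 = 1357.8800, Bank 2 lends 1660·0.8180² ≈ 1110.7458, and so on.
Summing a geometric series: total = 1660·[0.8180·(1 − 0.8180^6) / (1 − 0.8180)] ≈ 5225.7129 billion.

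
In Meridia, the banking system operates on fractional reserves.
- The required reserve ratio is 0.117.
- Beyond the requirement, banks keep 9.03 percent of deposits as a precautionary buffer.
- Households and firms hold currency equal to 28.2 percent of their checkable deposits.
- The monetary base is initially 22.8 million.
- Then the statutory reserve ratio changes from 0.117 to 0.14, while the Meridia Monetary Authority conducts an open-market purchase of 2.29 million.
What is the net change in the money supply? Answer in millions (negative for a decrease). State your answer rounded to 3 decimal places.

Before: m₁ = (1 + 0.282) / (0.117 + 0.0903 + 0.282) ≈ 2.620069, MB₁ = 22.8, so M₁ = 2.620069 × 22.8 ≈ 59.7376 million.
After: m₂ = (1 + 0.282) / (0.14 + 0.0903 + 0.282) ≈ 2.502440, MB₂ = 22.8 + 2.29 = 25.09, so M₂ = 2.502440 × 25.09 ≈ 62.7862 million.
ΔM = M₂ − M₁ = 62.7862 − 59.7376 = 3.0486 million.

3.049 million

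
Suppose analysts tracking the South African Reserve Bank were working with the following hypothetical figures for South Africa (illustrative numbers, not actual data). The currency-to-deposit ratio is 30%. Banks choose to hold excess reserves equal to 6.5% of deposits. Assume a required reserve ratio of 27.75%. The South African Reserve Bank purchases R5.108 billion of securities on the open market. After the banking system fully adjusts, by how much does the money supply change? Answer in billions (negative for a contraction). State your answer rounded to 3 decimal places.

The money multiplier is m = (1 + c) / (rr + e + c) = (1 + 0.3) / (0.2775 + 0.065 + 0.3) ≈ 2.02335.
The purchase adds 5.108 billion of base, so ΔM = m × ΔMB = 2.02335 × (+5.108) ≈ 10.3353 billion.

R10.335 billion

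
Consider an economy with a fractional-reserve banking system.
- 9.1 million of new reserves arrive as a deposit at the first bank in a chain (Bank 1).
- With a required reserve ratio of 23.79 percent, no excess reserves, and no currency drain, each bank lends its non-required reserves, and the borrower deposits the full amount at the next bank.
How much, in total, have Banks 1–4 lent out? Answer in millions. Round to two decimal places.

19.32 million

Bank i lends (1 − rr)^i of the original deposit: Bank 1 lends 9.1·0.7621 ≈ 6.9351, Bank 2 lends 9.1·0.7621² ≈ 5.2852, and so on.
Summing a geometric series: total = 9.1·[0.7621·(1 − 0.7621^4) / (1 − 0.7621)] ≈ 19.3179 million.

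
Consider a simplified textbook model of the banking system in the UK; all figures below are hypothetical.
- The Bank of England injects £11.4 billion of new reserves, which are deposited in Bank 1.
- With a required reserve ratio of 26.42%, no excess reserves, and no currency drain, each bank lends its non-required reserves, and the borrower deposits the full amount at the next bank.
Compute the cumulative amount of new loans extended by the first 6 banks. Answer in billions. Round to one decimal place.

Bank i lends (1 − rr)^i of the original deposit: Bank 1 lends 11.4·0.7358 ≈ 8.3881, Bank 2 lends 11.4·0.7358² ≈ 6.1720, and so on.
Summing a geometric series: total = 11.4·[0.7358·(1 − 0.7358^6) / (1 − 0.7358)] ≈ 26.7108 billion.

£26.7 billion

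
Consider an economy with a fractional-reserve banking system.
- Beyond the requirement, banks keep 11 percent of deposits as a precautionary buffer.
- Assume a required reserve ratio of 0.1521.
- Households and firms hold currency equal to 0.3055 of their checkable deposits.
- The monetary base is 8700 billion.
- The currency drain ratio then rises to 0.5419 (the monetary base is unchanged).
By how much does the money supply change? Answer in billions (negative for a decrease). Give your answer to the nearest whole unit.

Initially m₁ = (1 + 0.3055) / (0.1521 + 0.11 + 0.3055) ≈ 2.30004, so M₁ = 2.30004 × 8700 = 20010.348 billion.
After the change m₂ = (1 + 0.5419) / (0.1521 + 0.11 + 0.5419) ≈ 1.91779, so M₂ = 1.91779 × 8700 = 16684.773 billion.
ΔM = M₂ − M₁ = 16684.773 − 20010.348 = -3325.575 billion.

-3326 billion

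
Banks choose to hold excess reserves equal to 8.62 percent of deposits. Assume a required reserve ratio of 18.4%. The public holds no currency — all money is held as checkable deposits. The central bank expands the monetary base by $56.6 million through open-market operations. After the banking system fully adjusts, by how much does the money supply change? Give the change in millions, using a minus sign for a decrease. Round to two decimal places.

The money multiplier is m = 1 / (rr + e) = 1 / (0.184 + 0.0862) ≈ 3.70096.
The purchase adds 56.6 million of base, so ΔM = m × ΔMB = 3.70096 × (+56.6) ≈ 209.4743 million.

$209.47 million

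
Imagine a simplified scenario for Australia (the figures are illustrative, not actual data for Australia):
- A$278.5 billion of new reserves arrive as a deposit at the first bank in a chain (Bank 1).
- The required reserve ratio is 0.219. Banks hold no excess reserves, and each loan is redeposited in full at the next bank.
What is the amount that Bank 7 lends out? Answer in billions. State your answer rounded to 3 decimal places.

A$49.361 billion

Each bank lends a fraction (1 − rr) = 0.7810 of the deposit it receives, so Bank 7 receives 278.5·0.7810^6 and lends 278.5·0.7810^7 ≈ 49.3608 billion.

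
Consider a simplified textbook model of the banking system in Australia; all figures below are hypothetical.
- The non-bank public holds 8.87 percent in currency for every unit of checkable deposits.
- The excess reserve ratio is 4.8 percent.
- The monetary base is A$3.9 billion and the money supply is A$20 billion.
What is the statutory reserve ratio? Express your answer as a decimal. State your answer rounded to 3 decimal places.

0.076

Using m = M/MB = 20/3.9 ≈ 5.128205. Since m = (1 + c)/(c + rr + e), the denominator satisfies c + rr + e = (1 + c)/m = (1 + 0.0887) / 5.128205 ≈ 0.212297.
With c = 0.0887 and e = 0.048, the statutory reserve ratio is 0.212297 − 0.0887 − 0.048 = 0.075597.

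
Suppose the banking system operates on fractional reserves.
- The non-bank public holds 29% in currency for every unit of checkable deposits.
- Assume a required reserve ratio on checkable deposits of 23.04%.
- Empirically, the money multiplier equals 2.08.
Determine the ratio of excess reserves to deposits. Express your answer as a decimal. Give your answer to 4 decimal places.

0.0998

Using m = 2.08. Since m = (1 + c)/(c + rr + e), the denominator satisfies c + rr + e = (1 + c)/m = (1 + 0.29) / 2.08 ≈ 0.620192.
With c = 0.29 and rr = 0.2304, the ratio of excess reserves to deposits is 0.620192 − 0.29 − 0.2304 = 0.099792.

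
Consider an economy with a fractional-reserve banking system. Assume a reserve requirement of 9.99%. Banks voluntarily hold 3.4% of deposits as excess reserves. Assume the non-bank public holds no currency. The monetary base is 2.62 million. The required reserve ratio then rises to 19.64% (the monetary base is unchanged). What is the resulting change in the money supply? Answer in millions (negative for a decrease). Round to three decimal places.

Initially m₁ = 1 / (0.0999 + 0.034) ≈ 7.46826, so M₁ = 7.46826 × 2.62 ≈ 19.5668 million.
After the change m₂ = 1 / (0.1964 + 0.034) ≈ 4.34028, so M₂ = 4.34028 × 2.62 ≈ 11.3715 million.
ΔM = M₂ − M₁ = 11.3715 − 19.5668 = -8.1953 million.

-8.195 million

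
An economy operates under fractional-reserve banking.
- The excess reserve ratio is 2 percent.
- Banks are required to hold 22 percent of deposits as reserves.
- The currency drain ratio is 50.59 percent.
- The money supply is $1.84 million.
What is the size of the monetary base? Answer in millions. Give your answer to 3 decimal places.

The money multiplier is m = (1 + c) / (rr + e + c) = (1 + 0.5059) / (0.22 + 0.02 + 0.5059) ≈ 2.01890.
MB = M / m = 1.84 / 2.01890 ≈ 0.9114 million.

$0.911 million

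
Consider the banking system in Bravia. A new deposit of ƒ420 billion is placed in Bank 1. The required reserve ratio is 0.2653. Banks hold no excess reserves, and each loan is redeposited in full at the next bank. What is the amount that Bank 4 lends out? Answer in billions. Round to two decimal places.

ƒ122.37 billion

Each bank lends a fraction (1 − rr) = 0.7347 of the deposit it receives, so Bank 4 receives 420·0.7347^3 and lends 420·0.7347^4 ≈ 122.3741 billion.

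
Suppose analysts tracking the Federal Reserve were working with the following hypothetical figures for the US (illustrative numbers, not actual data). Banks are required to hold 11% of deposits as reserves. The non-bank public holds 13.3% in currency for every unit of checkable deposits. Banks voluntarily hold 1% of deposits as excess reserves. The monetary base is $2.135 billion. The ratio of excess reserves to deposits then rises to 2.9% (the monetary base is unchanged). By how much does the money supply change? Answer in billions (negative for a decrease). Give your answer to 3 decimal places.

Initially m₁ = (1 + 0.133) / (0.11 + 0.01 + 0.133) ≈ 4.47826, so M₁ = 4.47826 × 2.135 ≈ 9.5611 billion.
After the change m₂ = (1 + 0.133) / (0.11 + 0.029 + 0.133) ≈ 4.16544, so M₂ = 4.16544 × 2.135 ≈ 8.8932 billion.
ΔM = M₂ − M₁ = 8.8932 − 9.5611 = -0.6679 billion.

-0.668 billion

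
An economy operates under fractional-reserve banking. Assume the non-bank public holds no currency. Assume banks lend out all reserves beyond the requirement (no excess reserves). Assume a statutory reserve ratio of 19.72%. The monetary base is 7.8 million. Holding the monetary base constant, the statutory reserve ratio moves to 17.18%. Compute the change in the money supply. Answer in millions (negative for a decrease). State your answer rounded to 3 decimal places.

Initially m₁ = 1 / (0.1972) ≈ 5.07099, so M₁ = 5.07099 × 7.8 ≈ 39.5537 million.
After the change m₂ = 1 / (0.1718) ≈ 5.82072, so M₂ = 5.82072 × 7.8 ≈ 45.4016 million.
ΔM = M₂ − M₁ = 45.4016 − 39.5537 = 5.8479 million.

5.848 million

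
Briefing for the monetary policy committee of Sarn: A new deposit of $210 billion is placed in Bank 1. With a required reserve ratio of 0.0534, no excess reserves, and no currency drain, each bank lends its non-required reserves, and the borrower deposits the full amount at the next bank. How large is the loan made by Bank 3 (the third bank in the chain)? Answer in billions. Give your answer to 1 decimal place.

$178.1 billion

Each bank lends a fraction (1 − rr) = 0.9466 of the deposit it receives, so Bank 3 receives 210·0.9466^2 and lends 210·0.9466^3 ≈ 178.1225 billion.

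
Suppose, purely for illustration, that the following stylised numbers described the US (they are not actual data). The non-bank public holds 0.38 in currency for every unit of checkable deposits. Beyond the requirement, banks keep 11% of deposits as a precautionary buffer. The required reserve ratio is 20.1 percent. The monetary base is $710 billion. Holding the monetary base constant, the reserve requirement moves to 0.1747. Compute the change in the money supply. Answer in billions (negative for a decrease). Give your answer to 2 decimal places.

Initially m₁ = (1 + 0.38) / (0.201 + 0.11 + 0.38) ≈ 1.997106, so M₁ = 1.997106 × 710 ≈ 1417.9453 billion.
After the change m₂ = (1 + 0.38) / (0.1747 + 0.11 + 0.38) ≈ 2.076125, so M₂ = 2.076125 × 710 ≈ 1474.0488 billion.
ΔM = M₂ − M₁ = 1474.0488 − 1417.9453 = 56.1035 billion.

$56.10 billion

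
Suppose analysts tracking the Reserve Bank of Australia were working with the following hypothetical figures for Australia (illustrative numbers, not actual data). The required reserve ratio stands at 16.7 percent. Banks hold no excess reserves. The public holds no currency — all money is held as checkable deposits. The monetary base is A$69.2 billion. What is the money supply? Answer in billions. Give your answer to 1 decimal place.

A$414.4 billion

With no currency drain or excess reserves, the money multiplier is m = 1/rr = 1/0.167 ≈ 5.9880.
Money supply M = m × MB = 5.9880 × 69.2 = 414.3696 billion.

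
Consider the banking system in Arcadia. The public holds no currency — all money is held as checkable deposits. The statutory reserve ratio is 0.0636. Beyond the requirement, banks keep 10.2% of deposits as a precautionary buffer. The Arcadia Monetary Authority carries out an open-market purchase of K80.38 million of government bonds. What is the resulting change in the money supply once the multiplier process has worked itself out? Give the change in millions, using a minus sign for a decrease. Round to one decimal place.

K485.4 million

The money multiplier is m = 1 / (rr + e) = 1 / (0.0636 + 0.102) ≈ 6.0386.
The purchase adds 80.38 million of base, so ΔM = m × ΔMB = 6.0386 × (+80.38) ≈ 485.3827 million.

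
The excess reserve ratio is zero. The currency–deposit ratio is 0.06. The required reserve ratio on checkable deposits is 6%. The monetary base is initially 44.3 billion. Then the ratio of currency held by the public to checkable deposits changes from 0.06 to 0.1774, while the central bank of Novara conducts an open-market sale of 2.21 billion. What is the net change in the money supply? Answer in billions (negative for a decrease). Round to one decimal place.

Before: m₁ = (1 + 0.06) / (0.06 + 0.06) ≈ 8.8333, MB₁ = 44.3, so M₁ = 8.8333 × 44.3 ≈ 391.3152 billion.
After: m₂ = (1 + 0.1774) / (0.06 + 0.1774) ≈ 4.9596, MB₂ = 44.3 − 2.21 = 42.09, so M₂ = 4.9596 × 42.09 ≈ 208.7496 billion.
ΔM = M₂ − M₁ = 208.7496 − 391.3152 = -182.5656 billion.

-182.6 billion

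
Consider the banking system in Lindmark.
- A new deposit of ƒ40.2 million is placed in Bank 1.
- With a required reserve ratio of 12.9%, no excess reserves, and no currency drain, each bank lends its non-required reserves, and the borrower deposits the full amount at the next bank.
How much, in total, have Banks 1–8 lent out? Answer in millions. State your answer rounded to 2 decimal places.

ƒ181.52 million

Bank i lends (1 − rr)^i of the original deposit: Bank 1 lends 40.2·0.8710 = 35.0142, Bank 2 lends 40.2·0.8710² ≈ 30.4974, and so on.
Summing a geometric series: total = 40.2·[0.8710·(1 − 0.8710^8) / (1 − 0.8710)] ≈ 181.5196 million.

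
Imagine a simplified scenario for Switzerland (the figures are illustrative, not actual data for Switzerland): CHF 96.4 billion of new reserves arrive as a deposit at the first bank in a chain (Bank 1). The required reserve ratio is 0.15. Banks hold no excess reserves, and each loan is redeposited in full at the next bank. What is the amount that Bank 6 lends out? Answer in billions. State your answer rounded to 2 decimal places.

Each bank lends a fraction (1 − rr) = 0.8500 of the deposit it receives, so Bank 6 receives 96.4·0.8500^5 and lends 96.4·0.8500^6 ≈ 36.3572 billion.

CHF 36.36 billion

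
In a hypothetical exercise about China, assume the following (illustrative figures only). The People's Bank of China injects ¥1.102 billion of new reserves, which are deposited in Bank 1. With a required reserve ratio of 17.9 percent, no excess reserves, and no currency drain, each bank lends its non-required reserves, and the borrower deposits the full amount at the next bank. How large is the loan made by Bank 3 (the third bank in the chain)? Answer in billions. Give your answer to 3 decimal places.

Each bank lends a fraction (1 − rr) = 0.8210 of the deposit it receives, so Bank 3 receives 1.102·0.8210^2 and lends 1.102·0.8210^3 ≈ 0.6098 billion.

¥0.610 billion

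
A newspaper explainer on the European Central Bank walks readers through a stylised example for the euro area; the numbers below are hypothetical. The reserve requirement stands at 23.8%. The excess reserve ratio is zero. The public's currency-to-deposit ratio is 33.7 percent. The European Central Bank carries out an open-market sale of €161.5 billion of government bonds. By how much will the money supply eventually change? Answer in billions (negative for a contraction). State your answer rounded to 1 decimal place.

The money multiplier is m = (1 + c) / (rr + c) = (1 + 0.337) / (0.238 + 0.337) ≈ 2.32522.
The sale removes 161.5 billion of base, so ΔM = m × ΔMB = 2.32522 × (−161.5) ≈ -375.523 billion.

-375.5 billion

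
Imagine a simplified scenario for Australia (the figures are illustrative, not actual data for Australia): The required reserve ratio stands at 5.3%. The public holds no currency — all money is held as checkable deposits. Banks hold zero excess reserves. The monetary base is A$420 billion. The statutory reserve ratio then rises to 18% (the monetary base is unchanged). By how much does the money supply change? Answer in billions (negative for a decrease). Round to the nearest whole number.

-5591 billion

Initially m₁ = 1 / (0.053) ≈ 18.8679, so M₁ = 18.8679 × 420 = 7924.518 billion.
After the change m₂ = 1 / (0.18) ≈ 5.5556, so M₂ = 5.5556 × 420 = 2333.352 billion.
ΔM = M₂ − M₁ = 2333.352 − 7924.518 = -5591.166 billion.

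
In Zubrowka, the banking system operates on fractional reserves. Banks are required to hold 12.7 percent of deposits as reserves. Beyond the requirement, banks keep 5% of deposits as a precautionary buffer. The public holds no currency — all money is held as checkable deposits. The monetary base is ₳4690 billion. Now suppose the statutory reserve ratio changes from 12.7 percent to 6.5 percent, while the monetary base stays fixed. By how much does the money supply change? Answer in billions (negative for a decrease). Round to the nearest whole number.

₳14285 billion

Initially m₁ = 1 / (0.127 + 0.05) ≈ 5.64972, so M₁ = 5.64972 × 4690 = 26497.1868 billion.
After the change m₂ = 1 / (0.065 + 0.05) ≈ 8.69565, so M₂ = 8.69565 × 4690 = 40782.5985 billion.
ΔM = M₂ − M₁ = 40782.5985 − 26497.1868 = 14285.4117 billion.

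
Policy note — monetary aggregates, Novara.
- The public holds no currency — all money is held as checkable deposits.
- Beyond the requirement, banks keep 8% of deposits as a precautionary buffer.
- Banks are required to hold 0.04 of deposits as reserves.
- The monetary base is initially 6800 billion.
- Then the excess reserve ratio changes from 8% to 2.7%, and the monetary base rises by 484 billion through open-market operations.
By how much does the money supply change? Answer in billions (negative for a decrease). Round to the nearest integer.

52050 billion

Before: m₁ = 1 / (0.04 + 0.08) ≈ 8.33333, MB₁ = 6800, so M₁ = 8.33333 × 6800 = 56666.644 billion.
After: m₂ = 1 / (0.04 + 0.027) ≈ 14.92537, MB₂ = 6800 + 484 = 7284, so M₂ = 14.92537 × 7284 ≈ 108716.3951 billion.
ΔM = M₂ − M₁ = 108716.3951 − 56666.644 = 52049.7511 billion.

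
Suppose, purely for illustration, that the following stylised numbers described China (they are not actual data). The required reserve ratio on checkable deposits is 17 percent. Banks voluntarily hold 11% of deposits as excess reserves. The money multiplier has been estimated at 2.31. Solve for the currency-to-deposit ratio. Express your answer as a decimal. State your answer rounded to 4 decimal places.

0.2696

Using m = 2.31. From m = (1 + c)/(c + rr + e), rearranging gives 1 + c = m·(c + rr + e), so c·(1 − m) = m·(rr + e) − 1.
Hence c = [m·(rr + e) − 1]/(1 − m) = [2.31 × (0.17 + 0.11) − 1] / (1 − 2.31) ≈ 0.269618.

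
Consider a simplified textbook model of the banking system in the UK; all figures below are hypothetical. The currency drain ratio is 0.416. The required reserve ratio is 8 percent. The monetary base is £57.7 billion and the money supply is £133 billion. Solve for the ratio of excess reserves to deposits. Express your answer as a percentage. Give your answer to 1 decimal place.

11.8%

Using m = M/MB = 133/57.7 ≈ 2.305026. Since m = (1 + c)/(c + rr + e), the denominator satisfies c + rr + e = (1 + c)/m = (1 + 0.416) / 2.305026 ≈ 0.614310.
With c = 0.416 and rr = 0.08, the ratio of excess reserves to deposits is 0.614310 − 0.416 − 0.08 = 0.11831.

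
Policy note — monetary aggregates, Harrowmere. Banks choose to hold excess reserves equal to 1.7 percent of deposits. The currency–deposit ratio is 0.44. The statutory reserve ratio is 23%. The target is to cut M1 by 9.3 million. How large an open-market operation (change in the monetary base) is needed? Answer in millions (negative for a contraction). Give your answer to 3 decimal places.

The money multiplier is m = (1 + c) / (rr + e + c) = (1 + 0.44) / (0.23 + 0.017 + 0.44) ≈ 2.09607.
ΔMB = ΔM / m = (−9.3) / 2.09607 ≈ -4.4369 million.

-4.437 million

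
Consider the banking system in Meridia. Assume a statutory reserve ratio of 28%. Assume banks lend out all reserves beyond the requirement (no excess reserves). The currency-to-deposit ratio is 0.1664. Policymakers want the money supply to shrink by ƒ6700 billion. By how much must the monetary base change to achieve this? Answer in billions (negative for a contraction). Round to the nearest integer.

-2564 billion

The money multiplier is m = (1 + c) / (rr + c) = (1 + 0.1664) / (0.28 + 0.1664) ≈ 2.61290.
ΔMB = ΔM / m = (−6700) / 2.61290 ≈ -2564.2007 billion.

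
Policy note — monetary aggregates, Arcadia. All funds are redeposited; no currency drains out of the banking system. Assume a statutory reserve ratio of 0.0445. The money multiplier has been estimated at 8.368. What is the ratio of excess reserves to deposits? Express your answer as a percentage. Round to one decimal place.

Using m = 8.368. Since m = (1 + c)/(c + rr + e), the denominator satisfies c + rr + e = (1 + c)/m = (1 + 0) / 8.368 ≈ 0.119503.
With c = 0 and rr = 0.0445, the ratio of excess reserves to deposits is 0.119503 − 0 − 0.0445 = 0.075003.

7.5%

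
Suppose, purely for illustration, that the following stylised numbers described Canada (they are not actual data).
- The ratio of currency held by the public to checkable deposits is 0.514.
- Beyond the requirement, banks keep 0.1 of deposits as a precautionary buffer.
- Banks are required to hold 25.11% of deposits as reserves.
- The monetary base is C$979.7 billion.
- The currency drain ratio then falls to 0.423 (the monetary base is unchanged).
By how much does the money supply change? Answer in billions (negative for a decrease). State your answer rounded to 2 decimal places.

Initially m₁ = (1 + 0.514) / (0.2511 + 0.1 + 0.514) ≈ 1.750087, so M₁ = 1.750087 × 979.7 ≈ 1714.5602 billion.
After the change m₂ = (1 + 0.423) / (0.2511 + 0.1 + 0.423) ≈ 1.838264, so M₂ = 1.838264 × 979.7 ≈ 1800.9472 billion.
ΔM = M₂ − M₁ = 1800.9472 − 1714.5602 = 86.387 billion.

C$86.39 billion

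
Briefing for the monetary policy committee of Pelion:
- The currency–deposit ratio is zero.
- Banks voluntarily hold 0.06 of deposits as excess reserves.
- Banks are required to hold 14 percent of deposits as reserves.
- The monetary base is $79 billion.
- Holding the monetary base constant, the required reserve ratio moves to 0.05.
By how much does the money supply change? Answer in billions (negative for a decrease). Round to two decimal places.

$323.18 billion

Initially m₁ = 1 / (0.14 + 0.06) = 5, so M₁ = 5 × 79 = 395 billion.
After the change m₂ = 1 / (0.05 + 0.06) ≈ 9.09091, so M₂ = 9.09091 × 79 ≈ 718.1819 billion.
ΔM = M₂ − M₁ = 718.1819 − 395 = 323.1819 billion.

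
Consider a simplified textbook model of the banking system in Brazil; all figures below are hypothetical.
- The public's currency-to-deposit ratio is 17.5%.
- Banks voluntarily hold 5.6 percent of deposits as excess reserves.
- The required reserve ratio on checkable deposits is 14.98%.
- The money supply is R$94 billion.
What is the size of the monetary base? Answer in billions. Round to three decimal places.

R$30.464 billion

The money multiplier is m = (1 + c) / (rr + e + c) = (1 + 0.175) / (0.1498 + 0.056 + 0.175) ≈ 3.085609.
MB = M / m = 94 / 3.085609 ≈ 30.464 billion.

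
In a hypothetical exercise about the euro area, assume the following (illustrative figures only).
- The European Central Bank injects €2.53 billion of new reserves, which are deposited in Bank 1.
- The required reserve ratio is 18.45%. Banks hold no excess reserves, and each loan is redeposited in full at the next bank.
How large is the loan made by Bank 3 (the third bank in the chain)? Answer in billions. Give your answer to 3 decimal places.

Each bank lends a fraction (1 − rr) = 0.8155 of the deposit it receives, so Bank 3 receives 2.53·0.8155^2 and lends 2.53·0.8155^3 ≈ 1.3721 billion.

€1.372 billion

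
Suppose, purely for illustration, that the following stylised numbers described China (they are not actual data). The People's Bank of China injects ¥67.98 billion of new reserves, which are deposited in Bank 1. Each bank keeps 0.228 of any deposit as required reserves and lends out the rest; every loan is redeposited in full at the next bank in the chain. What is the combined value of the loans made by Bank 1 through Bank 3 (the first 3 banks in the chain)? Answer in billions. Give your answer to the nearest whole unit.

Bank i lends (1 − rr)^i of the original deposit: Bank 1 lends 67.98·0.7720 ≈ 52.4806, Bank 2 lends 67.98·0.7720² ≈ 40.5150, and so on.
Summing a geometric series: total = 67.98·[0.7720·(1 − 0.7720^3) / (1 − 0.7720)] ≈ 124.2731 billion.

¥124 billion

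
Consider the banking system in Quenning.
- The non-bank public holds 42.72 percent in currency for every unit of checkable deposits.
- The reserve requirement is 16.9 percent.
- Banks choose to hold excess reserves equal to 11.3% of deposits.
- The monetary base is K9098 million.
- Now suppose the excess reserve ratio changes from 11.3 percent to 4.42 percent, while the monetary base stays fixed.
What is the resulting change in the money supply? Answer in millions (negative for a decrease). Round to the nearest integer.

K1967 million

Initially m₁ = (1 + 0.4272) / (0.169 + 0.113 + 0.4272) ≈ 2.01241, so M₁ = 2.01241 × 9098 ≈ 18308.9062 million.
After the change m₂ = (1 + 0.4272) / (0.169 + 0.0442 + 0.4272) ≈ 2.22861, so M₂ = 2.22861 × 9098 ≈ 20275.8938 million.
ΔM = M₂ − M₁ = 20275.8938 − 18308.9062 = 1966.9876 million.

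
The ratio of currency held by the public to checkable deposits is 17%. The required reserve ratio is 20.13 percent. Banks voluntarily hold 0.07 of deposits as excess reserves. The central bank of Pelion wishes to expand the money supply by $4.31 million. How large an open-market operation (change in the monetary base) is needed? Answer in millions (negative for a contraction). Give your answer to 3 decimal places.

The money multiplier is m = (1 + c) / (rr + e + c) = (1 + 0.17) / (0.2013 + 0.07 + 0.17) ≈ 2.65126.
ΔMB = ΔM / m = (+4.31) / 2.65126 ≈ 1.6256 million.

$1.626 million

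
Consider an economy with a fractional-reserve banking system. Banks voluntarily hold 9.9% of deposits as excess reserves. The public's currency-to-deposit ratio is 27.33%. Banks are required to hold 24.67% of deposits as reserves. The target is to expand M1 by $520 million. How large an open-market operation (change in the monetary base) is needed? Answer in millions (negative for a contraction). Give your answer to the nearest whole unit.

$253 million

The money multiplier is m = (1 + c) / (rr + e + c) = (1 + 0.2733) / (0.2467 + 0.099 + 0.2733) ≈ 2.0570.
ΔMB = ΔM / m = (+520) / 2.0570 ≈ 252.7953 million.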